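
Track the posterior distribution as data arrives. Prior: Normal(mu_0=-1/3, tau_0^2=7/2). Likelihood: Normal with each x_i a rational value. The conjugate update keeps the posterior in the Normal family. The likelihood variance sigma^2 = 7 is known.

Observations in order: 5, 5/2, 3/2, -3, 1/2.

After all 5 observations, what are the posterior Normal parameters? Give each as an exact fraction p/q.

mu_0=5/6, tau_0^2=1

obs 1: x=5 → posterior Normal(13/9, 7/3)
obs 2: x=5/2 → posterior Normal(41/24, 7/4)
obs 3: x=3/2 → posterior Normal(5/3, 7/5)
obs 4: x=-3 → posterior Normal(8/9, 7/6)
obs 5: x=1/2 → posterior Normal(5/6, 1)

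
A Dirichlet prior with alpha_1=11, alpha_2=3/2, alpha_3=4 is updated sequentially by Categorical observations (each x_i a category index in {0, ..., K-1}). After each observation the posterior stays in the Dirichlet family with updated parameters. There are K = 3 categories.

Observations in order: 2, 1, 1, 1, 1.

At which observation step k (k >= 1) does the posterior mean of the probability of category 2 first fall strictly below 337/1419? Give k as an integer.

k = 5

obs 1: x=2 → posterior Dirichlet(11, 3/2, 5)
obs 2: x=1 → posterior Dirichlet(11, 5/2, 5)
obs 3: x=1 → posterior Dirichlet(11, 7/2, 5)
obs 4: x=1 → posterior Dirichlet(11, 9/2, 5)
obs 5: x=1 → posterior Dirichlet(11, 11/2, 5)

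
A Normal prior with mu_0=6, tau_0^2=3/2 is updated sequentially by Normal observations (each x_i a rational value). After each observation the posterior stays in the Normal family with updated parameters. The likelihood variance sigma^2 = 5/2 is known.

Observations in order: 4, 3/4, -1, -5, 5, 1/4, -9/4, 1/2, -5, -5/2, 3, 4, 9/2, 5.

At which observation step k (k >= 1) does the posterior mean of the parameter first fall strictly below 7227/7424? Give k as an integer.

k = 9

obs 1: x=4 → posterior Normal(21/4, 15/16)
obs 2: x=3/4 → posterior Normal(177/44, 15/22)
obs 3: x=-1 → posterior Normal(165/56, 15/28)
obs 4: x=-5 → posterior Normal(105/68, 15/34)
obs 5: x=5 → posterior Normal(33/16, 3/8)
obs 6: x=1/4 → posterior Normal(42/23, 15/46)
obs 7: x=-9/4 → posterior Normal(141/104, 15/52)
obs 8: x=1/2 → posterior Normal(147/116, 15/58)
obs 9: x=-5 → posterior Normal(87/128, 15/64)
obs 10: x=-5/2 → posterior Normal(57/140, 3/14)
obs 11: x=3 → posterior Normal(93/152, 15/76)
obs 12: x=4 → posterior Normal(141/164, 15/82)
obs 13: x=9/2 → posterior Normal(195/176, 15/88)
obs 14: x=5 → posterior Normal(255/188, 15/94)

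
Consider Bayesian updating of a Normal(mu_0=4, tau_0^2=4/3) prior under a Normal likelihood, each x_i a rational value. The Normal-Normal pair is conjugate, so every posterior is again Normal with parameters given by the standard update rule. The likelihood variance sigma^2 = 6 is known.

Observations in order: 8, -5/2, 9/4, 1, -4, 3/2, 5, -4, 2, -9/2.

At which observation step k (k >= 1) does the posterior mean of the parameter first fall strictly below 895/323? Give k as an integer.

k = 5

obs 1: x=8 → posterior Normal(52/11, 12/11)
obs 2: x=-5/2 → posterior Normal(47/13, 12/13)
obs 3: x=9/4 → posterior Normal(103/30, 4/5)
obs 4: x=1 → posterior Normal(107/34, 12/17)
obs 5: x=-4 → posterior Normal(91/38, 12/19)
obs 6: x=3/2 → posterior Normal(97/42, 4/7)
obs 7: x=5 → posterior Normal(117/46, 12/23)
obs 8: x=-4 → posterior Normal(101/50, 12/25)
obs 9: x=2 → posterior Normal(109/54, 4/9)
obs 10: x=-9/2 → posterior Normal(91/58, 12/29)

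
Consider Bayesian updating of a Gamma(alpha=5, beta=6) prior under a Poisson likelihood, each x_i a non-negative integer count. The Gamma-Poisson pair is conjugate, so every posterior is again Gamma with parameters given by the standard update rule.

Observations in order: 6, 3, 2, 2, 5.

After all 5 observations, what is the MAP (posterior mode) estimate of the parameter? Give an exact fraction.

2

obs 1: x=6 → posterior Gamma(11, 7)
obs 2: x=3 → posterior Gamma(14, 8)
obs 3: x=2 → posterior Gamma(16, 9)
obs 4: x=2 → posterior Gamma(18, 10)
obs 5: x=5 → posterior Gamma(23, 11)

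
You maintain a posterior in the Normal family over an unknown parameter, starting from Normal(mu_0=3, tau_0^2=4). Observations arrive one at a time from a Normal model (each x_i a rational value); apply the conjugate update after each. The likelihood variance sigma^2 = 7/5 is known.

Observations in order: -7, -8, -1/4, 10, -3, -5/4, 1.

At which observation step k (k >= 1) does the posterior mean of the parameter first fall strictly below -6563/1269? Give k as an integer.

k = 2

obs 1: x=-7 → posterior Normal(-119/27, 28/27)
obs 2: x=-8 → posterior Normal(-279/47, 28/47)
obs 3: x=-1/4 → posterior Normal(-284/67, 28/67)
obs 4: x=10 → posterior Normal(-28/29, 28/87)
obs 5: x=-3 → posterior Normal(-144/107, 28/107)
obs 6: x=-5/4 → posterior Normal(-169/127, 28/127)
obs 7: x=1 → posterior Normal(-149/147, 4/21)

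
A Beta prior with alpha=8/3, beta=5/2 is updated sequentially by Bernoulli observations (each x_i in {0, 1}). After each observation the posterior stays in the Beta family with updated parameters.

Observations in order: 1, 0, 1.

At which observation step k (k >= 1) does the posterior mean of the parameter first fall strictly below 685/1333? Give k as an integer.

obs 1: x=1 → posterior Beta(11/3, 5/2)
obs 2: x=0 → posterior Beta(11/3, 7/2)
obs 3: x=1 → posterior Beta(14/3, 7/2)

k = 2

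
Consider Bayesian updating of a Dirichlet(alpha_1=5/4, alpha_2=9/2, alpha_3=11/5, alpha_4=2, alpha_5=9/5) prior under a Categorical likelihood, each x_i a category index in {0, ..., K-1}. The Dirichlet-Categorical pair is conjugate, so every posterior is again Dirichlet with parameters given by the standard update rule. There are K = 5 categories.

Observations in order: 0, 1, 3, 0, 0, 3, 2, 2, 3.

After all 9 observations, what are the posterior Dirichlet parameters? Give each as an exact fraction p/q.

obs 1: x=0 → posterior Dirichlet(9/4, 9/2, 11/5, 2, 9/5)
obs 2: x=1 → posterior Dirichlet(9/4, 11/2, 11/5, 2, 9/5)
obs 3: x=3 → posterior Dirichlet(9/4, 11/2, 11/5, 3, 9/5)
obs 4: x=0 → posterior Dirichlet(13/4, 11/2, 11/5, 3, 9/5)
obs 5: x=0 → posterior Dirichlet(17/4, 11/2, 11/5, 3, 9/5)
obs 6: x=3 → posterior Dirichlet(17/4, 11/2, 11/5, 4, 9/5)
obs 7: x=2 → posterior Dirichlet(17/4, 11/2, 16/5, 4, 9/5)
obs 8: x=2 → posterior Dirichlet(17/4, 11/2, 21/5, 4, 9/5)
obs 9: x=3 → posterior Dirichlet(17/4, 11/2, 21/5, 5, 9/5)

alpha_1=17/4, alpha_2=11/2, alpha_3=21/5, alpha_4=5, alpha_5=9/5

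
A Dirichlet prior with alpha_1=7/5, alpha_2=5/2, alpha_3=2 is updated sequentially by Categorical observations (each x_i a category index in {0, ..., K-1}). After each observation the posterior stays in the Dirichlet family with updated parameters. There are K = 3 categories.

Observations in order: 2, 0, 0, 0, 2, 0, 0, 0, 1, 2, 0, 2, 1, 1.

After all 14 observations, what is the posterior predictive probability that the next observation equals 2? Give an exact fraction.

obs 1: x=2 → posterior Dirichlet(7/5, 5/2, 3)
obs 2: x=0 → posterior Dirichlet(12/5, 5/2, 3)
obs 3: x=0 → posterior Dirichlet(17/5, 5/2, 3)
obs 4: x=0 → posterior Dirichlet(22/5, 5/2, 3)
obs 5: x=2 → posterior Dirichlet(22/5, 5/2, 4)
obs 6: x=0 → posterior Dirichlet(27/5, 5/2, 4)
obs 7: x=0 → posterior Dirichlet(32/5, 5/2, 4)
obs 8: x=0 → posterior Dirichlet(37/5, 5/2, 4)
obs 9: x=1 → posterior Dirichlet(37/5, 7/2, 4)
obs 10: x=2 → posterior Dirichlet(37/5, 7/2, 5)
obs 11: x=0 → posterior Dirichlet(42/5, 7/2, 5)
obs 12: x=2 → posterior Dirichlet(42/5, 7/2, 6)
obs 13: x=1 → posterior Dirichlet(42/5, 9/2, 6)
obs 14: x=1 → posterior Dirichlet(42/5, 11/2, 6)

60/199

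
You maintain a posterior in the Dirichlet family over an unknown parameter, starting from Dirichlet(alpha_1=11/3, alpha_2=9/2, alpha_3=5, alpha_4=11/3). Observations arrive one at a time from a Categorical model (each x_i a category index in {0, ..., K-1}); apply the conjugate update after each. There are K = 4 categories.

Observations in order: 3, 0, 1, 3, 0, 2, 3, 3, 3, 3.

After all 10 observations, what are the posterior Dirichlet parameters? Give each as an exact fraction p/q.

alpha_1=17/3, alpha_2=11/2, alpha_3=6, alpha_4=29/3

obs 1: x=3 → posterior Dirichlet(11/3, 9/2, 5, 14/3)
obs 2: x=0 → posterior Dirichlet(14/3, 9/2, 5, 14/3)
obs 3: x=1 → posterior Dirichlet(14/3, 11/2, 5, 14/3)
obs 4: x=3 → posterior Dirichlet(14/3, 11/2, 5, 17/3)
obs 5: x=0 → posterior Dirichlet(17/3, 11/2, 5, 17/3)
obs 6: x=2 → posterior Dirichlet(17/3, 11/2, 6, 17/3)
obs 7: x=3 → posterior Dirichlet(17/3, 11/2, 6, 20/3)
obs 8: x=3 → posterior Dirichlet(17/3, 11/2, 6, 23/3)
obs 9: x=3 → posterior Dirichlet(17/3, 11/2, 6, 26/3)
obs 10: x=3 → posterior Dirichlet(17/3, 11/2, 6, 29/3)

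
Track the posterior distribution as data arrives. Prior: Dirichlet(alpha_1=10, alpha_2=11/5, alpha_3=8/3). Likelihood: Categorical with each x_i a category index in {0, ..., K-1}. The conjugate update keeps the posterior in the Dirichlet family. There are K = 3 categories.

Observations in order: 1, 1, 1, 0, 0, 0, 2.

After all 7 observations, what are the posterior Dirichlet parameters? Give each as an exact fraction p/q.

alpha_1=13, alpha_2=26/5, alpha_3=11/3

obs 1: x=1 → posterior Dirichlet(10, 16/5, 8/3)
obs 2: x=1 → posterior Dirichlet(10, 21/5, 8/3)
obs 3: x=1 → posterior Dirichlet(10, 26/5, 8/3)
obs 4: x=0 → posterior Dirichlet(11, 26/5, 8/3)
obs 5: x=0 → posterior Dirichlet(12, 26/5, 8/3)
obs 6: x=0 → posterior Dirichlet(13, 26/5, 8/3)
obs 7: x=2 → posterior Dirichlet(13, 26/5, 11/3)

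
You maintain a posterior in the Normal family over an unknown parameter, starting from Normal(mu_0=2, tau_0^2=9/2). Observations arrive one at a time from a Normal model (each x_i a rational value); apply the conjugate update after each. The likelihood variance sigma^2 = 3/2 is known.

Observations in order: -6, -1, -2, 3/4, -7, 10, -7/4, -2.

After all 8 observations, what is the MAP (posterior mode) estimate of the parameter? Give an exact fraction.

-1

obs 1: x=-6 → posterior Normal(-4, 9/8)
obs 2: x=-1 → posterior Normal(-19/7, 9/14)
obs 3: x=-2 → posterior Normal(-5/2, 9/20)
obs 4: x=3/4 → posterior Normal(-7/4, 9/26)
obs 5: x=-7 → posterior Normal(-175/64, 9/32)
obs 6: x=10 → posterior Normal(-55/76, 9/38)
obs 7: x=-7/4 → posterior Normal(-19/22, 9/44)
obs 8: x=-2 → posterior Normal(-1, 9/50)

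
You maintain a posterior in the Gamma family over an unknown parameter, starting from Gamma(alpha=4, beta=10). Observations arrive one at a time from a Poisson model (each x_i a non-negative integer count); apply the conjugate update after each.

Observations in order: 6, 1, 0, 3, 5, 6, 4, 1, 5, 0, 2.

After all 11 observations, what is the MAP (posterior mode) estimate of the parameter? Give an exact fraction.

12/7

obs 1: x=6 → posterior Gamma(10, 11)
obs 2: x=1 → posterior Gamma(11, 12)
obs 3: x=0 → posterior Gamma(11, 13)
obs 4: x=3 → posterior Gamma(14, 14)
obs 5: x=5 → posterior Gamma(19, 15)
obs 6: x=6 → posterior Gamma(25, 16)
obs 7: x=4 → posterior Gamma(29, 17)
obs 8: x=1 → posterior Gamma(30, 18)
obs 9: x=5 → posterior Gamma(35, 19)
obs 10: x=0 → posterior Gamma(35, 20)
obs 11: x=2 → posterior Gamma(37, 21)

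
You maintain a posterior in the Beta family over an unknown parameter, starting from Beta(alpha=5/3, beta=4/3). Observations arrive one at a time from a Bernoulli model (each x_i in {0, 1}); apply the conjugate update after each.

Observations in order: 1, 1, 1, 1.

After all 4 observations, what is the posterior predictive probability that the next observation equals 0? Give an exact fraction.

4/21

obs 1: x=1 → posterior Beta(8/3, 4/3)
obs 2: x=1 → posterior Beta(11/3, 4/3)
obs 3: x=1 → posterior Beta(14/3, 4/3)
obs 4: x=1 → posterior Beta(17/3, 4/3)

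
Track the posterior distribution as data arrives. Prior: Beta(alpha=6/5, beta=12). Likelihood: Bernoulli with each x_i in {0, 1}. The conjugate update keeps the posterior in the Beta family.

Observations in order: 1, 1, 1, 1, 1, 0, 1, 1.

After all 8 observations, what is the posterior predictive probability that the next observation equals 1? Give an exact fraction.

41/106

obs 1: x=1 → posterior Beta(11/5, 12)
obs 2: x=1 → posterior Beta(16/5, 12)
obs 3: x=1 → posterior Beta(21/5, 12)
obs 4: x=1 → posterior Beta(26/5, 12)
obs 5: x=1 → posterior Beta(31/5, 12)
obs 6: x=0 → posterior Beta(31/5, 13)
obs 7: x=1 → posterior Beta(36/5, 13)
obs 8: x=1 → posterior Beta(41/5, 13)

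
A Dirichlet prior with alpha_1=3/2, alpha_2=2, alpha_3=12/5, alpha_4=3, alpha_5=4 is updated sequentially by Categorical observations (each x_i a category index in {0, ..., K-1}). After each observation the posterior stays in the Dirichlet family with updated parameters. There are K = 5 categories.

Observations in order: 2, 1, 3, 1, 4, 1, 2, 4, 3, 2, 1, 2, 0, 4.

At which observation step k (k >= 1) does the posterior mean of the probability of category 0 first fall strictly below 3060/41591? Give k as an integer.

obs 1: x=2 → posterior Dirichlet(3/2, 2, 17/5, 3, 4)
obs 2: x=1 → posterior Dirichlet(3/2, 3, 17/5, 3, 4)
obs 3: x=3 → posterior Dirichlet(3/2, 3, 17/5, 4, 4)
obs 4: x=1 → posterior Dirichlet(3/2, 4, 17/5, 4, 4)
obs 5: x=4 → posterior Dirichlet(3/2, 4, 17/5, 4, 5)
obs 6: x=1 → posterior Dirichlet(3/2, 5, 17/5, 4, 5)
obs 7: x=2 → posterior Dirichlet(3/2, 5, 22/5, 4, 5)
obs 8: x=4 → posterior Dirichlet(3/2, 5, 22/5, 4, 6)
obs 9: x=3 → posterior Dirichlet(3/2, 5, 22/5, 5, 6)
obs 10: x=2 → posterior Dirichlet(3/2, 5, 27/5, 5, 6)
obs 11: x=1 → posterior Dirichlet(3/2, 6, 27/5, 5, 6)
obs 12: x=2 → posterior Dirichlet(3/2, 6, 32/5, 5, 6)
obs 13: x=0 → posterior Dirichlet(5/2, 6, 32/5, 5, 6)
obs 14: x=4 → posterior Dirichlet(5/2, 6, 32/5, 5, 7)

k = 8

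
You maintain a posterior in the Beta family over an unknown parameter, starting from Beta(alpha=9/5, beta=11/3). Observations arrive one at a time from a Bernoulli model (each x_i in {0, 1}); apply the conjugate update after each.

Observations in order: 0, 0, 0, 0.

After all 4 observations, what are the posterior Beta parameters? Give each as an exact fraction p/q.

obs 1: x=0 → posterior Beta(9/5, 14/3)
obs 2: x=0 → posterior Beta(9/5, 17/3)
obs 3: x=0 → posterior Beta(9/5, 20/3)
obs 4: x=0 → posterior Beta(9/5, 23/3)

alpha=9/5, beta=23/3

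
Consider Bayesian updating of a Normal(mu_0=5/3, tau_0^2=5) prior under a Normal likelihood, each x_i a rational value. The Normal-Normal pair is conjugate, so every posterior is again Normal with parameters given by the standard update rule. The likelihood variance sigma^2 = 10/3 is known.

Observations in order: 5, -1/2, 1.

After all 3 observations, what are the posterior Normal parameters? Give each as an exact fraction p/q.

mu_0=119/66, tau_0^2=10/11

obs 1: x=5 → posterior Normal(11/3, 2)
obs 2: x=-1/2 → posterior Normal(101/48, 5/4)
obs 3: x=1 → posterior Normal(119/66, 10/11)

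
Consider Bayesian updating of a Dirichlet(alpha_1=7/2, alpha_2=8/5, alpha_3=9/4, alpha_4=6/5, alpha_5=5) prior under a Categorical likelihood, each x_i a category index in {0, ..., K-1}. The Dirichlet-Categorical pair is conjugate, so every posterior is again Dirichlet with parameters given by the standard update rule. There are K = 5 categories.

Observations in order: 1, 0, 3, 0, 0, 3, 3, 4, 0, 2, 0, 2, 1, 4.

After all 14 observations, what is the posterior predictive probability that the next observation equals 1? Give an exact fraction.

72/551

obs 1: x=1 → posterior Dirichlet(7/2, 13/5, 9/4, 6/5, 5)
obs 2: x=0 → posterior Dirichlet(9/2, 13/5, 9/4, 6/5, 5)
obs 3: x=3 → posterior Dirichlet(9/2, 13/5, 9/4, 11/5, 5)
obs 4: x=0 → posterior Dirichlet(11/2, 13/5, 9/4, 11/5, 5)
obs 5: x=0 → posterior Dirichlet(13/2, 13/5, 9/4, 11/5, 5)
obs 6: x=3 → posterior Dirichlet(13/2, 13/5, 9/4, 16/5, 5)
obs 7: x=3 → posterior Dirichlet(13/2, 13/5, 9/4, 21/5, 5)
obs 8: x=4 → posterior Dirichlet(13/2, 13/5, 9/4, 21/5, 6)
obs 9: x=0 → posterior Dirichlet(15/2, 13/5, 9/4, 21/5, 6)
obs 10: x=2 → posterior Dirichlet(15/2, 13/5, 13/4, 21/5, 6)
obs 11: x=0 → posterior Dirichlet(17/2, 13/5, 13/4, 21/5, 6)
obs 12: x=2 → posterior Dirichlet(17/2, 13/5, 17/4, 21/5, 6)
obs 13: x=1 → posterior Dirichlet(17/2, 18/5, 17/4, 21/5, 6)
obs 14: x=4 → posterior Dirichlet(17/2, 18/5, 17/4, 21/5, 7)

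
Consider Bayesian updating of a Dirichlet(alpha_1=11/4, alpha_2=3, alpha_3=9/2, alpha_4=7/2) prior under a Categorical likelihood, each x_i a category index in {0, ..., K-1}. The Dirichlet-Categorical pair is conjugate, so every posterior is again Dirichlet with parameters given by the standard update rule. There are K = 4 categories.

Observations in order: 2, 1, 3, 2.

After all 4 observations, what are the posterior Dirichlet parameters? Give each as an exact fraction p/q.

obs 1: x=2 → posterior Dirichlet(11/4, 3, 11/2, 7/2)
obs 2: x=1 → posterior Dirichlet(11/4, 4, 11/2, 7/2)
obs 3: x=3 → posterior Dirichlet(11/4, 4, 11/2, 9/2)
obs 4: x=2 → posterior Dirichlet(11/4, 4, 13/2, 9/2)

alpha_1=11/4, alpha_2=4, alpha_3=13/2, alpha_4=9/2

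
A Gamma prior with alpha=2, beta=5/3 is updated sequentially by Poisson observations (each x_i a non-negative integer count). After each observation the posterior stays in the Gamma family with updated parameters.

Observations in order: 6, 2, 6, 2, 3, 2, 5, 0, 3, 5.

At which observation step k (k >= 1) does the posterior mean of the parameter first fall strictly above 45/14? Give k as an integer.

obs 1: x=6 → posterior Gamma(8, 8/3)
obs 2: x=2 → posterior Gamma(10, 11/3)
obs 3: x=6 → posterior Gamma(16, 14/3)
obs 4: x=2 → posterior Gamma(18, 17/3)
obs 5: x=3 → posterior Gamma(21, 20/3)
obs 6: x=2 → posterior Gamma(23, 23/3)
obs 7: x=5 → posterior Gamma(28, 26/3)
obs 8: x=0 → posterior Gamma(28, 29/3)
obs 9: x=3 → posterior Gamma(31, 32/3)
obs 10: x=5 → posterior Gamma(36, 35/3)

k = 3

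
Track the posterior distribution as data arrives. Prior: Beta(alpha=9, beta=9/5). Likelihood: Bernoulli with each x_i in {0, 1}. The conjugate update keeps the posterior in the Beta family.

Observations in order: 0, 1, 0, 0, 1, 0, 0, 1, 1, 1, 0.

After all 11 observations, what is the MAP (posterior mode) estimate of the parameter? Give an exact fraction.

65/99

obs 1: x=0 → posterior Beta(9, 14/5)
obs 2: x=1 → posterior Beta(10, 14/5)
obs 3: x=0 → posterior Beta(10, 19/5)
obs 4: x=0 → posterior Beta(10, 24/5)
obs 5: x=1 → posterior Beta(11, 24/5)
obs 6: x=0 → posterior Beta(11, 29/5)
obs 7: x=0 → posterior Beta(11, 34/5)
obs 8: x=1 → posterior Beta(12, 34/5)
obs 9: x=1 → posterior Beta(13, 34/5)
obs 10: x=1 → posterior Beta(14, 34/5)
obs 11: x=0 → posterior Beta(14, 39/5)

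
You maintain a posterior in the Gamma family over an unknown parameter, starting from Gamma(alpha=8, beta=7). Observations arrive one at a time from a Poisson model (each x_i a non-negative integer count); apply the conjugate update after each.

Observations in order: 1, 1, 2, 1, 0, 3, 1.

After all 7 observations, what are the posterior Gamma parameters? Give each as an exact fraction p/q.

alpha=17, beta=14

obs 1: x=1 → posterior Gamma(9, 8)
obs 2: x=1 → posterior Gamma(10, 9)
obs 3: x=2 → posterior Gamma(12, 10)
obs 4: x=1 → posterior Gamma(13, 11)
obs 5: x=0 → posterior Gamma(13, 12)
obs 6: x=3 → posterior Gamma(16, 13)
obs 7: x=1 → posterior Gamma(17, 14)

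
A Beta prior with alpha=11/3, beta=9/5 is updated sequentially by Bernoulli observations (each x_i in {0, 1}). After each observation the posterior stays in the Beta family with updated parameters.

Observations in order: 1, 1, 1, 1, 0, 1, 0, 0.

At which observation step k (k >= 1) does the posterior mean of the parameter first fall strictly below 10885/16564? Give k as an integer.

obs 1: x=1 → posterior Beta(14/3, 9/5)
obs 2: x=1 → posterior Beta(17/3, 9/5)
obs 3: x=1 → posterior Beta(20/3, 9/5)
obs 4: x=1 → posterior Beta(23/3, 9/5)
obs 5: x=0 → posterior Beta(23/3, 14/5)
obs 6: x=1 → posterior Beta(26/3, 14/5)
obs 7: x=0 → posterior Beta(26/3, 19/5)
obs 8: x=0 → posterior Beta(26/3, 24/5)

k = 8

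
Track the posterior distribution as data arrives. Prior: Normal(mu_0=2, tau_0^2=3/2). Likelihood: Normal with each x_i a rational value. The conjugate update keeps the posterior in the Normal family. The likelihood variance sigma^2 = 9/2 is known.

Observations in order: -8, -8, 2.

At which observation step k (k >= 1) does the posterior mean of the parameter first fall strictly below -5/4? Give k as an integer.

obs 1: x=-8 → posterior Normal(-1/2, 9/8)
obs 2: x=-8 → posterior Normal(-2, 9/10)
obs 3: x=2 → posterior Normal(-4/3, 3/4)

k = 2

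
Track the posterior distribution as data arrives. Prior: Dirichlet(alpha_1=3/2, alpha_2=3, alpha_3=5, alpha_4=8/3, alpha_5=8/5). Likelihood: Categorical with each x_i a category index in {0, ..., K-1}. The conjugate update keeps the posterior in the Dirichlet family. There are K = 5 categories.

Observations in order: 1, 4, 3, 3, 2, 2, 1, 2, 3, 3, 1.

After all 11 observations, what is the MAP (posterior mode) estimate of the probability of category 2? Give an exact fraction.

210/593

obs 1: x=1 → posterior Dirichlet(3/2, 4, 5, 8/3, 8/5)
obs 2: x=4 → posterior Dirichlet(3/2, 4, 5, 8/3, 13/5)
obs 3: x=3 → posterior Dirichlet(3/2, 4, 5, 11/3, 13/5)
obs 4: x=3 → posterior Dirichlet(3/2, 4, 5, 14/3, 13/5)
obs 5: x=2 → posterior Dirichlet(3/2, 4, 6, 14/3, 13/5)
obs 6: x=2 → posterior Dirichlet(3/2, 4, 7, 14/3, 13/5)
obs 7: x=1 → posterior Dirichlet(3/2, 5, 7, 14/3, 13/5)
obs 8: x=2 → posterior Dirichlet(3/2, 5, 8, 14/3, 13/5)
obs 9: x=3 → posterior Dirichlet(3/2, 5, 8, 17/3, 13/5)
obs 10: x=3 → posterior Dirichlet(3/2, 5, 8, 20/3, 13/5)
obs 11: x=1 → posterior Dirichlet(3/2, 6, 8, 20/3, 13/5)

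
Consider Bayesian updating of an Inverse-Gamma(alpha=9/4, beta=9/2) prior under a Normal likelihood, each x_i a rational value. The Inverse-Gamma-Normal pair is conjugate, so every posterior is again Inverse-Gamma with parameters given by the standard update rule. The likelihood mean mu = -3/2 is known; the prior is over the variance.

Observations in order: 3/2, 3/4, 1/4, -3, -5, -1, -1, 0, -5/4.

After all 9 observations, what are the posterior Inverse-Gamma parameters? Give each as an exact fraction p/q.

alpha=27/4, beta=695/32

obs 1: x=3/2 → posterior Inverse-Gamma(11/4, 9)
obs 2: x=3/4 → posterior Inverse-Gamma(13/4, 369/32)
obs 3: x=1/4 → posterior Inverse-Gamma(15/4, 209/16)
obs 4: x=-3 → posterior Inverse-Gamma(17/4, 227/16)
obs 5: x=-5 → posterior Inverse-Gamma(19/4, 325/16)
obs 6: x=-1 → posterior Inverse-Gamma(21/4, 327/16)
obs 7: x=-1 → posterior Inverse-Gamma(23/4, 329/16)
obs 8: x=0 → posterior Inverse-Gamma(25/4, 347/16)
obs 9: x=-5/4 → posterior Inverse-Gamma(27/4, 695/32)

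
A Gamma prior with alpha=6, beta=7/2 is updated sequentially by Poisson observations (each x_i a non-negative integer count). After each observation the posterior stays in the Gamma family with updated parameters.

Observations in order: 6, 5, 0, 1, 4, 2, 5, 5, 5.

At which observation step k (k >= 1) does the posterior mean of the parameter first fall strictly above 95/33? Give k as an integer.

obs 1: x=6 → posterior Gamma(12, 9/2)
obs 2: x=5 → posterior Gamma(17, 11/2)
obs 3: x=0 → posterior Gamma(17, 13/2)
obs 4: x=1 → posterior Gamma(18, 15/2)
obs 5: x=4 → posterior Gamma(22, 17/2)
obs 6: x=2 → posterior Gamma(24, 19/2)
obs 7: x=5 → posterior Gamma(29, 21/2)
obs 8: x=5 → posterior Gamma(34, 23/2)
obs 9: x=5 → posterior Gamma(39, 25/2)

k = 2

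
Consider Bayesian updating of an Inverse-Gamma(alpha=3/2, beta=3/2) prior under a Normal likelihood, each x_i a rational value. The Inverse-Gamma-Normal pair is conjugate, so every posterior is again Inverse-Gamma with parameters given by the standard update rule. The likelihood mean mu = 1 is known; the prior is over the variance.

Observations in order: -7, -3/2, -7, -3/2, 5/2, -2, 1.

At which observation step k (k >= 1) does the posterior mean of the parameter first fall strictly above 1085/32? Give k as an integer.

k = 3

obs 1: x=-7 → posterior Inverse-Gamma(2, 67/2)
obs 2: x=-3/2 → posterior Inverse-Gamma(5/2, 293/8)
obs 3: x=-7 → posterior Inverse-Gamma(3, 549/8)
obs 4: x=-3/2 → posterior Inverse-Gamma(7/2, 287/4)
obs 5: x=5/2 → posterior Inverse-Gamma(4, 583/8)
obs 6: x=-2 → posterior Inverse-Gamma(9/2, 619/8)
obs 7: x=1 → posterior Inverse-Gamma(5, 619/8)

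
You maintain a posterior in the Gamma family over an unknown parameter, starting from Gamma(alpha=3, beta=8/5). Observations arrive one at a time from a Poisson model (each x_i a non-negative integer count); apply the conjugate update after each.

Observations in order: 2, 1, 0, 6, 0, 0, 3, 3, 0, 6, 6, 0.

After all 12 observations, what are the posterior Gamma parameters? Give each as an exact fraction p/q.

alpha=30, beta=68/5

obs 1: x=2 → posterior Gamma(5, 13/5)
obs 2: x=1 → posterior Gamma(6, 18/5)
obs 3: x=0 → posterior Gamma(6, 23/5)
obs 4: x=6 → posterior Gamma(12, 28/5)
obs 5: x=0 → posterior Gamma(12, 33/5)
obs 6: x=0 → posterior Gamma(12, 38/5)
obs 7: x=3 → posterior Gamma(15, 43/5)
obs 8: x=3 → posterior Gamma(18, 48/5)
obs 9: x=0 → posterior Gamma(18, 53/5)
obs 10: x=6 → posterior Gamma(24, 58/5)
obs 11: x=6 → posterior Gamma(30, 63/5)
obs 12: x=0 → posterior Gamma(30, 68/5)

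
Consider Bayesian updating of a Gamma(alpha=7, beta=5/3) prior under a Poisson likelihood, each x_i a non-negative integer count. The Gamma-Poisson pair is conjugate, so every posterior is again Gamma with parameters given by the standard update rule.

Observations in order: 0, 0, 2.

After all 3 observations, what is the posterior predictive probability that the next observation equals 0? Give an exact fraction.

20661046784/118587876497

obs 1: x=0 → posterior Gamma(7, 8/3)
obs 2: x=0 → posterior Gamma(7, 11/3)
obs 3: x=2 → posterior Gamma(9, 14/3)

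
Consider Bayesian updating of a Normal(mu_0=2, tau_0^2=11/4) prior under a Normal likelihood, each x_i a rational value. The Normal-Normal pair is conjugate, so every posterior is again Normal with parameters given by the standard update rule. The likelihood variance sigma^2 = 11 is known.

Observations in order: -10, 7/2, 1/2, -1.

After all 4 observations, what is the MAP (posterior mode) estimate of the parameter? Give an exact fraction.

obs 1: x=-10 → posterior Normal(-2/5, 11/5)
obs 2: x=7/2 → posterior Normal(1/4, 11/6)
obs 3: x=1/2 → posterior Normal(2/7, 11/7)
obs 4: x=-1 → posterior Normal(1/8, 11/8)

1/8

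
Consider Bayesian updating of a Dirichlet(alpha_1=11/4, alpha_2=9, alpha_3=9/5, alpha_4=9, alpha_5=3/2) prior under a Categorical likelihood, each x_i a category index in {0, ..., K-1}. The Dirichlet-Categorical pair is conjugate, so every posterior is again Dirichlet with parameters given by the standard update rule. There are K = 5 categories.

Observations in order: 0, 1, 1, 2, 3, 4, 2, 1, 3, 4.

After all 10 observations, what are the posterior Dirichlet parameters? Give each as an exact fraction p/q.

alpha_1=15/4, alpha_2=12, alpha_3=19/5, alpha_4=11, alpha_5=7/2

obs 1: x=0 → posterior Dirichlet(15/4, 9, 9/5, 9, 3/2)
obs 2: x=1 → posterior Dirichlet(15/4, 10, 9/5, 9, 3/2)
obs 3: x=1 → posterior Dirichlet(15/4, 11, 9/5, 9, 3/2)
obs 4: x=2 → posterior Dirichlet(15/4, 11, 14/5, 9, 3/2)
obs 5: x=3 → posterior Dirichlet(15/4, 11, 14/5, 10, 3/2)
obs 6: x=4 → posterior Dirichlet(15/4, 11, 14/5, 10, 5/2)
obs 7: x=2 → posterior Dirichlet(15/4, 11, 19/5, 10, 5/2)
obs 8: x=1 → posterior Dirichlet(15/4, 12, 19/5, 10, 5/2)
obs 9: x=3 → posterior Dirichlet(15/4, 12, 19/5, 11, 5/2)
obs 10: x=4 → posterior Dirichlet(15/4, 12, 19/5, 11, 7/2)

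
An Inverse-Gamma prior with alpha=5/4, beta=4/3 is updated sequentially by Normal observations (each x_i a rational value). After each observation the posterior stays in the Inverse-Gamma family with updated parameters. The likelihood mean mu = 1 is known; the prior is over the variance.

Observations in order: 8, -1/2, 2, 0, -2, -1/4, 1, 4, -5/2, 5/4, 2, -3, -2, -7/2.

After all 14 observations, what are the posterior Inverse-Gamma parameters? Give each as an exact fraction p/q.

obs 1: x=8 → posterior Inverse-Gamma(7/4, 155/6)
obs 2: x=-1/2 → posterior Inverse-Gamma(9/4, 647/24)
obs 3: x=2 → posterior Inverse-Gamma(11/4, 659/24)
obs 4: x=0 → posterior Inverse-Gamma(13/4, 671/24)
obs 5: x=-2 → posterior Inverse-Gamma(15/4, 779/24)
obs 6: x=-1/4 → posterior Inverse-Gamma(17/4, 3191/96)
obs 7: x=1 → posterior Inverse-Gamma(19/4, 3191/96)
obs 8: x=4 → posterior Inverse-Gamma(21/4, 3623/96)
obs 9: x=-5/2 → posterior Inverse-Gamma(23/4, 4211/96)
obs 10: x=5/4 → posterior Inverse-Gamma(25/4, 2107/48)
obs 11: x=2 → posterior Inverse-Gamma(27/4, 2131/48)
obs 12: x=-3 → posterior Inverse-Gamma(29/4, 2515/48)
obs 13: x=-2 → posterior Inverse-Gamma(31/4, 2731/48)
obs 14: x=-7/2 → posterior Inverse-Gamma(33/4, 3217/48)

alpha=33/4, beta=3217/48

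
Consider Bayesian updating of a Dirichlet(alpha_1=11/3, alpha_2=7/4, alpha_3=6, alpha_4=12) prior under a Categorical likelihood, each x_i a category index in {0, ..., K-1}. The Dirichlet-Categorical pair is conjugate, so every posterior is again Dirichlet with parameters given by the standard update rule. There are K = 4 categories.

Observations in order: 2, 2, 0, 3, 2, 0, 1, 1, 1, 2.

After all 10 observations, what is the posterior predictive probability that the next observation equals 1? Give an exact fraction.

57/401

obs 1: x=2 → posterior Dirichlet(11/3, 7/4, 7, 12)
obs 2: x=2 → posterior Dirichlet(11/3, 7/4, 8, 12)
obs 3: x=0 → posterior Dirichlet(14/3, 7/4, 8, 12)
obs 4: x=3 → posterior Dirichlet(14/3, 7/4, 8, 13)
obs 5: x=2 → posterior Dirichlet(14/3, 7/4, 9, 13)
obs 6: x=0 → posterior Dirichlet(17/3, 7/4, 9, 13)
obs 7: x=1 → posterior Dirichlet(17/3, 11/4, 9, 13)
obs 8: x=1 → posterior Dirichlet(17/3, 15/4, 9, 13)
obs 9: x=1 → posterior Dirichlet(17/3, 19/4, 9, 13)
obs 10: x=2 → posterior Dirichlet(17/3, 19/4, 10, 13)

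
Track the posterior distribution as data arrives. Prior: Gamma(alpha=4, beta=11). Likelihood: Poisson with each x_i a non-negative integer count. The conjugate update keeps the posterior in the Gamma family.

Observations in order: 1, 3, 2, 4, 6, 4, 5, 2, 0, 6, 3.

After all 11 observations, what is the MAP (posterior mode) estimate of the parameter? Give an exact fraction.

39/22

obs 1: x=1 → posterior Gamma(5, 12)
obs 2: x=3 → posterior Gamma(8, 13)
obs 3: x=2 → posterior Gamma(10, 14)
obs 4: x=4 → posterior Gamma(14, 15)
obs 5: x=6 → posterior Gamma(20, 16)
obs 6: x=4 → posterior Gamma(24, 17)
obs 7: x=5 → posterior Gamma(29, 18)
obs 8: x=2 → posterior Gamma(31, 19)
obs 9: x=0 → posterior Gamma(31, 20)
obs 10: x=6 → posterior Gamma(37, 21)
obs 11: x=3 → posterior Gamma(40, 22)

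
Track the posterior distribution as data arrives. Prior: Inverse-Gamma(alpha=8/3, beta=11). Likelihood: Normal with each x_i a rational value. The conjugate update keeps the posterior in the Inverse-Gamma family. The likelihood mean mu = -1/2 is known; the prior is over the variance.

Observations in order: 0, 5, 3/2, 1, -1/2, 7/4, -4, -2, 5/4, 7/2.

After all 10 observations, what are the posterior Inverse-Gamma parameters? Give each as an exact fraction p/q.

alpha=23/3, beta=779/16

obs 1: x=0 → posterior Inverse-Gamma(19/6, 89/8)
obs 2: x=5 → posterior Inverse-Gamma(11/3, 105/4)
obs 3: x=3/2 → posterior Inverse-Gamma(25/6, 113/4)
obs 4: x=1 → posterior Inverse-Gamma(14/3, 235/8)
obs 5: x=-1/2 → posterior Inverse-Gamma(31/6, 235/8)
obs 6: x=7/4 → posterior Inverse-Gamma(17/3, 1021/32)
obs 7: x=-4 → posterior Inverse-Gamma(37/6, 1217/32)
obs 8: x=-2 → posterior Inverse-Gamma(20/3, 1253/32)
obs 9: x=5/4 → posterior Inverse-Gamma(43/6, 651/16)
obs 10: x=7/2 → posterior Inverse-Gamma(23/3, 779/16)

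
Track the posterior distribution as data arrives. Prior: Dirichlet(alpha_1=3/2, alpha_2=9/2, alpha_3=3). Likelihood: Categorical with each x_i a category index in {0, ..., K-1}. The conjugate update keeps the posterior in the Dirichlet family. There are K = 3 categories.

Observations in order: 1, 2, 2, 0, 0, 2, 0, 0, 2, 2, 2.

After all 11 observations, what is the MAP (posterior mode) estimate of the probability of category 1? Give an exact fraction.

obs 1: x=1 → posterior Dirichlet(3/2, 11/2, 3)
obs 2: x=2 → posterior Dirichlet(3/2, 11/2, 4)
obs 3: x=2 → posterior Dirichlet(3/2, 11/2, 5)
obs 4: x=0 → posterior Dirichlet(5/2, 11/2, 5)
obs 5: x=0 → posterior Dirichlet(7/2, 11/2, 5)
obs 6: x=2 → posterior Dirichlet(7/2, 11/2, 6)
obs 7: x=0 → posterior Dirichlet(9/2, 11/2, 6)
obs 8: x=0 → posterior Dirichlet(11/2, 11/2, 6)
obs 9: x=2 → posterior Dirichlet(11/2, 11/2, 7)
obs 10: x=2 → posterior Dirichlet(11/2, 11/2, 8)
obs 11: x=2 → posterior Dirichlet(11/2, 11/2, 9)

9/34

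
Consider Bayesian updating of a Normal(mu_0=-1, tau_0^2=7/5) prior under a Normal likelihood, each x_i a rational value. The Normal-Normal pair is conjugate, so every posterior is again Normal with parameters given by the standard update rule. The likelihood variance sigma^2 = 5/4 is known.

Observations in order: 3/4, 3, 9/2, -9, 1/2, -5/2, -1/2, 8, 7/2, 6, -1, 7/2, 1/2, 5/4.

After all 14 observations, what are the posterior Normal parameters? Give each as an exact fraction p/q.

obs 1: x=3/4 → posterior Normal(-4/53, 35/53)
obs 2: x=3 → posterior Normal(80/81, 35/81)
obs 3: x=9/2 → posterior Normal(206/109, 35/109)
obs 4: x=-9 → posterior Normal(-46/137, 35/137)
obs 5: x=1/2 → posterior Normal(-32/165, 7/33)
obs 6: x=-5/2 → posterior Normal(-102/193, 35/193)
obs 7: x=-1/2 → posterior Normal(-116/221, 35/221)
obs 8: x=8 → posterior Normal(36/83, 35/249)
obs 9: x=7/2 → posterior Normal(206/277, 35/277)
obs 10: x=6 → posterior Normal(374/305, 7/61)
obs 11: x=-1 → posterior Normal(346/333, 35/333)
obs 12: x=7/2 → posterior Normal(444/361, 35/361)
obs 13: x=1/2 → posterior Normal(458/389, 35/389)
obs 14: x=5/4 → posterior Normal(493/417, 35/417)

mu_0=493/417, tau_0^2=35/417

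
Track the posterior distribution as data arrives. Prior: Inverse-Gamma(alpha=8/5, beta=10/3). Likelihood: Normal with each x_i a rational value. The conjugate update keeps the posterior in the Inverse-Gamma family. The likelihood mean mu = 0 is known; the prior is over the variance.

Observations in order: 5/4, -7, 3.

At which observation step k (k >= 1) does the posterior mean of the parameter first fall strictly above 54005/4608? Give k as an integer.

k = 2

obs 1: x=5/4 → posterior Inverse-Gamma(21/10, 395/96)
obs 2: x=-7 → posterior Inverse-Gamma(13/5, 2747/96)
obs 3: x=3 → posterior Inverse-Gamma(31/10, 3179/96)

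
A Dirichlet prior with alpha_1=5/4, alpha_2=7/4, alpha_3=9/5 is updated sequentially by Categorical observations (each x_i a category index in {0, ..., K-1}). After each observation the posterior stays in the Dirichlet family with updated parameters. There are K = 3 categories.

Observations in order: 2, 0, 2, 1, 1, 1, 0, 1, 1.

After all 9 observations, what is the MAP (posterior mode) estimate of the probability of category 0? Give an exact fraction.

5/24

obs 1: x=2 → posterior Dirichlet(5/4, 7/4, 14/5)
obs 2: x=0 → posterior Dirichlet(9/4, 7/4, 14/5)
obs 3: x=2 → posterior Dirichlet(9/4, 7/4, 19/5)
obs 4: x=1 → posterior Dirichlet(9/4, 11/4, 19/5)
obs 5: x=1 → posterior Dirichlet(9/4, 15/4, 19/5)
obs 6: x=1 → posterior Dirichlet(9/4, 19/4, 19/5)
obs 7: x=0 → posterior Dirichlet(13/4, 19/4, 19/5)
obs 8: x=1 → posterior Dirichlet(13/4, 23/4, 19/5)
obs 9: x=1 → posterior Dirichlet(13/4, 27/4, 19/5)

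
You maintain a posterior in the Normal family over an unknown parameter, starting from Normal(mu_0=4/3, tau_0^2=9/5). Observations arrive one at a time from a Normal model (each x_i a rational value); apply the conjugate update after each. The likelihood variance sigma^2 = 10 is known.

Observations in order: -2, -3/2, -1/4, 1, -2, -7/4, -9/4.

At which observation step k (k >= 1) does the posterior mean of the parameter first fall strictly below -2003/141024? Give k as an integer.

obs 1: x=-2 → posterior Normal(146/177, 90/59)
obs 2: x=-3/2 → posterior Normal(211/408, 45/34)
obs 3: x=-1/4 → posterior Normal(395/924, 90/77)
obs 4: x=1 → posterior Normal(503/1032, 45/43)
obs 5: x=-2 → posterior Normal(287/1140, 18/19)
obs 6: x=-7/4 → posterior Normal(49/624, 45/52)
obs 7: x=-9/4 → posterior Normal(-145/1356, 90/113)

k = 7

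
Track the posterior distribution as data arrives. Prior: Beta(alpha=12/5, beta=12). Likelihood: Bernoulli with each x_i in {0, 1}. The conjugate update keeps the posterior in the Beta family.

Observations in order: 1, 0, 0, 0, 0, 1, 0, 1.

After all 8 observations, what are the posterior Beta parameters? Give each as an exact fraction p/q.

alpha=27/5, beta=17

obs 1: x=1 → posterior Beta(17/5, 12)
obs 2: x=0 → posterior Beta(17/5, 13)
obs 3: x=0 → posterior Beta(17/5, 14)
obs 4: x=0 → posterior Beta(17/5, 15)
obs 5: x=0 → posterior Beta(17/5, 16)
obs 6: x=1 → posterior Beta(22/5, 16)
obs 7: x=0 → posterior Beta(22/5, 17)
obs 8: x=1 → posterior Beta(27/5, 17)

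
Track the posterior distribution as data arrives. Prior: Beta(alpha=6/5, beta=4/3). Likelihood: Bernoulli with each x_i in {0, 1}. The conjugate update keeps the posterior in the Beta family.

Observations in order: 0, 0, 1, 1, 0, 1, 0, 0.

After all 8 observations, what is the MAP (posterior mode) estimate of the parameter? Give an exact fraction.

obs 1: x=0 → posterior Beta(6/5, 7/3)
obs 2: x=0 → posterior Beta(6/5, 10/3)
obs 3: x=1 → posterior Beta(11/5, 10/3)
obs 4: x=1 → posterior Beta(16/5, 10/3)
obs 5: x=0 → posterior Beta(16/5, 13/3)
obs 6: x=1 → posterior Beta(21/5, 13/3)
obs 7: x=0 → posterior Beta(21/5, 16/3)
obs 8: x=0 → posterior Beta(21/5, 19/3)

3/8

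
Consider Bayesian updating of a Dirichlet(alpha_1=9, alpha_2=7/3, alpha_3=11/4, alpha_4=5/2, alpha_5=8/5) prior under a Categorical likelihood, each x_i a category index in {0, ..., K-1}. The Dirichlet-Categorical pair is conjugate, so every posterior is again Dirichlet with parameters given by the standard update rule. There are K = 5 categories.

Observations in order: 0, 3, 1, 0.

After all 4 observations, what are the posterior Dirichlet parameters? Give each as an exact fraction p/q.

obs 1: x=0 → posterior Dirichlet(10, 7/3, 11/4, 5/2, 8/5)
obs 2: x=3 → posterior Dirichlet(10, 7/3, 11/4, 7/2, 8/5)
obs 3: x=1 → posterior Dirichlet(10, 10/3, 11/4, 7/2, 8/5)
obs 4: x=0 → posterior Dirichlet(11, 10/3, 11/4, 7/2, 8/5)

alpha_1=11, alpha_2=10/3, alpha_3=11/4, alpha_4=7/2, alpha_5=8/5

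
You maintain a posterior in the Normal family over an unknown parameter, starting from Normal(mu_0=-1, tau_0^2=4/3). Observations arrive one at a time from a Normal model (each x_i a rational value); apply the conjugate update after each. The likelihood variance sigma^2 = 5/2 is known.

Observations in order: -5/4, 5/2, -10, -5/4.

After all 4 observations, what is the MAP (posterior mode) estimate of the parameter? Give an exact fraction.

-95/47

obs 1: x=-5/4 → posterior Normal(-25/23, 20/23)
obs 2: x=5/2 → posterior Normal(-5/31, 20/31)
obs 3: x=-10 → posterior Normal(-85/39, 20/39)
obs 4: x=-5/4 → posterior Normal(-95/47, 20/47)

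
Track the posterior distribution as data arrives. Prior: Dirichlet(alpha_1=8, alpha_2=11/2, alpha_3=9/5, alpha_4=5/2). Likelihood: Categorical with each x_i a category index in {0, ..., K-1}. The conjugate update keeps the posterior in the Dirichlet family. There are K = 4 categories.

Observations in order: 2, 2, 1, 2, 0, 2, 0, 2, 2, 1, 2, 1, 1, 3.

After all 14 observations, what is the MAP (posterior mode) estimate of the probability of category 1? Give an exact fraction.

obs 1: x=2 → posterior Dirichlet(8, 11/2, 14/5, 5/2)
obs 2: x=2 → posterior Dirichlet(8, 11/2, 19/5, 5/2)
obs 3: x=1 → posterior Dirichlet(8, 13/2, 19/5, 5/2)
obs 4: x=2 → posterior Dirichlet(8, 13/2, 24/5, 5/2)
obs 5: x=0 → posterior Dirichlet(9, 13/2, 24/5, 5/2)
obs 6: x=2 → posterior Dirichlet(9, 13/2, 29/5, 5/2)
obs 7: x=0 → posterior Dirichlet(10, 13/2, 29/5, 5/2)
obs 8: x=2 → posterior Dirichlet(10, 13/2, 34/5, 5/2)
obs 9: x=2 → posterior Dirichlet(10, 13/2, 39/5, 5/2)
obs 10: x=1 → posterior Dirichlet(10, 15/2, 39/5, 5/2)
obs 11: x=2 → posterior Dirichlet(10, 15/2, 44/5, 5/2)
obs 12: x=1 → posterior Dirichlet(10, 17/2, 44/5, 5/2)
obs 13: x=1 → posterior Dirichlet(10, 19/2, 44/5, 5/2)
obs 14: x=3 → posterior Dirichlet(10, 19/2, 44/5, 7/2)

85/278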